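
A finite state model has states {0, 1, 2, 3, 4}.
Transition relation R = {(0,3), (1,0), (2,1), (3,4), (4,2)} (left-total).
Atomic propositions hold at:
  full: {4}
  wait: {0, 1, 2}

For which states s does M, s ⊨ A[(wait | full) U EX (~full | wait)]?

{0, 1, 2, 4}

Sat(wait | full) = {0, 1, 2, 4}
Sat(~full) = {0, 1, 2, 3}
Sat(~full | wait) = {0, 1, 2, 3}
Sat(EX (~full | wait)) = {s : some successor in {0, 1, 2, 3}} = {0, 1, 2, 4}
A[(wait | full) U EX (~full | wait)]: least fixpoint, start Z0 = Sat(EX (~full | wait)) = {0, 1, 2, 4}, add states in Sat(wait | full) with every successor in Z. Already a fixed point.
Sat(A[(wait | full) U EX (~full | wait)]) = {0, 1, 2, 4}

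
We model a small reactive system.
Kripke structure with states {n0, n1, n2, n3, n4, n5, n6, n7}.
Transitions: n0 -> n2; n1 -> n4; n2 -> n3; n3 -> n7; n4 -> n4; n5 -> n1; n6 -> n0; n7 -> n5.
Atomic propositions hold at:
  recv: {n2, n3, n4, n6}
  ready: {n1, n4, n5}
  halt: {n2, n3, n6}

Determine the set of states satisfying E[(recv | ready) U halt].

{n2, n3, n6}

Sat(recv | ready) = {n1, n2, n3, n4, n5, n6}
E[(recv | ready) U halt]: least fixpoint, start Z0 = Sat(halt) = {n2, n3, n6}, add states in Sat(recv | ready) with some successor in Z. Already a fixed point.
Sat(E[(recv | ready) U halt]) = {n2, n3, n6}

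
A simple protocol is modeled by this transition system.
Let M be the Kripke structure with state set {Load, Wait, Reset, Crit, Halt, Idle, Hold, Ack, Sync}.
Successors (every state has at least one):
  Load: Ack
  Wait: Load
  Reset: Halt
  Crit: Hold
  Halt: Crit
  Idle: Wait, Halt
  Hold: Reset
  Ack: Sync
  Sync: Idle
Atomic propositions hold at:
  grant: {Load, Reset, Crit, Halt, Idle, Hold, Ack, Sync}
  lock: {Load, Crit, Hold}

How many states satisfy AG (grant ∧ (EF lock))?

4

EF lock: least fixpoint, start Z0 = {Load, Crit, Hold}, add states with some successor in Z. Z1 = {Load, Wait, Crit, Halt, Hold}; Z2 = {Load, Wait, Reset, Crit, Halt, Idle, Hold}; Z3 = {Load, Wait, Reset, Crit, Halt, Idle, Hold, Sync}; Z4 = {Load, Wait, Reset, Crit, Halt, Idle, Hold, Ack, Sync}; fixed.
Sat(EF lock) = {Load, Wait, Reset, Crit, Halt, Idle, Hold, Ack, Sync}
Sat(grant ∧ (EF lock)) = {Load, Reset, Crit, Halt, Idle, Hold, Ack, Sync}
AG (grant ∧ (EF lock)): greatest fixpoint, start Z0 = {Load, Reset, Crit, Halt, Idle, Hold, Ack, Sync}, keep only states in Sat with every successor in Z. Z1 = {Load, Reset, Crit, Halt, Hold, Ack, Sync}; Z2 = {Load, Reset, Crit, Halt, Hold, Ack}; Z3 = {Load, Reset, Crit, Halt, Hold}; Z4 = {Reset, Crit, Halt, Hold}; fixed.
Sat(AG (grant ∧ (EF lock))) = {Reset, Crit, Halt, Hold}
|Sat(AG (grant ∧ (EF lock)))| = |{Reset, Crit, Halt, Hold}| = 4.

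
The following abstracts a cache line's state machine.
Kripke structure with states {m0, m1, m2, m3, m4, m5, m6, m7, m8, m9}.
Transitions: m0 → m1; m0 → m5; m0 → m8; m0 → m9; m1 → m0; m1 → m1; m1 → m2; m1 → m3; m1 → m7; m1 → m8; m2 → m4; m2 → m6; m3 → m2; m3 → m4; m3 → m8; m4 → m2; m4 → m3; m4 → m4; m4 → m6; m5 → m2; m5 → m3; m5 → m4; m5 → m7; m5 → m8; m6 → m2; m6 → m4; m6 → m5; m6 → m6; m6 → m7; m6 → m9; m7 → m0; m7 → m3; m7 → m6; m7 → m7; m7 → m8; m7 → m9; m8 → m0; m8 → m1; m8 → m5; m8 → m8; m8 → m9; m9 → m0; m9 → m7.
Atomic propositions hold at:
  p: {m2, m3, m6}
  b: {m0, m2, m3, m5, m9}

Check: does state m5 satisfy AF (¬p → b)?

Yes

Sat(¬p) = {m0, m1, m4, m5, m7, m8, m9}
Sat(¬p → b) = {m0, m2, m3, m5, m6, m9}
AF (¬p → b): least fixpoint, start Z0 = {m0, m2, m3, m5, m6, m9}, add states with every successor in Z. Already a fixed point.
Sat(AF (¬p → b)) = {m0, m2, m3, m5, m6, m9}
m5 ∈ Sat(AF (¬p → b)) = {m0, m2, m3, m5, m6, m9}, so the formula holds at m5.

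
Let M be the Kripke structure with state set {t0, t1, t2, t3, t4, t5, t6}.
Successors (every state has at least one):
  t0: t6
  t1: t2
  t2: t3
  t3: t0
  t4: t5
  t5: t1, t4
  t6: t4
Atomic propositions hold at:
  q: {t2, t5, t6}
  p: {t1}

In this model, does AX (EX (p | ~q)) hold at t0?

Sat(~q) = {t0, t1, t3, t4}
Sat(p | ~q) = {t0, t1, t3, t4}
Sat(EX (p | ~q)) = {s : some successor in {t0, t1, t3, t4}} = {t2, t3, t5, t6}
Sat(AX (EX (p | ~q))) = {s : every successor in {t2, t3, t5, t6}} = {t0, t1, t2, t4}
t0 ∈ Sat(AX (EX (p | ~q))) = {t0, t1, t2, t4}, so the formula holds at t0.

Yes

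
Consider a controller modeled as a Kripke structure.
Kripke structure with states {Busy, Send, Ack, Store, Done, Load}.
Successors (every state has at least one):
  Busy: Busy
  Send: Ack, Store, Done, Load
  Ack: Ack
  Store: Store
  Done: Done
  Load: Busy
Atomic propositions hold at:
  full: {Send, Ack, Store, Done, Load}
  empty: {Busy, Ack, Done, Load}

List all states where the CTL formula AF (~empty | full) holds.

{Send, Ack, Store, Done, Load}

Sat(~empty) = {Send, Store}
Sat(~empty | full) = {Send, Ack, Store, Done, Load}
AF (~empty | full): least fixpoint, start Z0 = {Send, Ack, Store, Done, Load}, add states with every successor in Z. Already a fixed point.
Sat(AF (~empty | full)) = {Send, Ack, Store, Done, Load}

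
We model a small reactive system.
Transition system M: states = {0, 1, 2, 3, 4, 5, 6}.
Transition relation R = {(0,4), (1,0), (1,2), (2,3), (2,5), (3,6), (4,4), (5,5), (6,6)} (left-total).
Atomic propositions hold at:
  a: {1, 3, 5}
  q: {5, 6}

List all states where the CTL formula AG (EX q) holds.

{2, 3, 5, 6}

Sat(EX q) = {s : some successor in {5, 6}} = {2, 3, 5, 6}
AG (EX q): greatest fixpoint, start Z0 = {2, 3, 5, 6}, keep only states in Sat with every successor in Z. Already a fixed point.
Sat(AG (EX q)) = {2, 3, 5, 6}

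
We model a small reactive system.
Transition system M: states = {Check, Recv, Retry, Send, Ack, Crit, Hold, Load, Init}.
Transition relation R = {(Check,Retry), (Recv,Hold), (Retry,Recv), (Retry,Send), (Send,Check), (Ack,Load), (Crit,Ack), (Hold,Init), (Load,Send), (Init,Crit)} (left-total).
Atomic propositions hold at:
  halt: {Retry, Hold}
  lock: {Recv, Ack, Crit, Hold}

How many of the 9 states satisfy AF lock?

5

AF lock: least fixpoint, start Z0 = {Recv, Ack, Crit, Hold}, add states with every successor in Z. Z1 = {Recv, Ack, Crit, Hold, Init}; fixed.
Sat(AF lock) = {Recv, Ack, Crit, Hold, Init}
|Sat(AF lock)| = |{Recv, Ack, Crit, Hold, Init}| = 5.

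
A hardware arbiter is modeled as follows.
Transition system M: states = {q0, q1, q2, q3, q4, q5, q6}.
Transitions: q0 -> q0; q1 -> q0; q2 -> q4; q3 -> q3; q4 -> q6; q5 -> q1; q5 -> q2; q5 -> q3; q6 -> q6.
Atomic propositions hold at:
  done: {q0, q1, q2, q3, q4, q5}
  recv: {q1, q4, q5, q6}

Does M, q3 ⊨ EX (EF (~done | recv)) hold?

Sat(~done) = {q6}
Sat(~done | recv) = {q1, q4, q5, q6}
EF (~done | recv): least fixpoint, start Z0 = {q1, q4, q5, q6}, add states with some successor in Z. Z1 = {q1, q2, q4, q5, q6}; fixed.
Sat(EF (~done | recv)) = {q1, q2, q4, q5, q6}
Sat(EX (EF (~done | recv))) = {s : some successor in {q1, q2, q4, q5, q6}} = {q2, q4, q5, q6}
q3 ∉ Sat(EX (EF (~done | recv))) = {q2, q4, q5, q6}, so the formula does not hold at q3.

No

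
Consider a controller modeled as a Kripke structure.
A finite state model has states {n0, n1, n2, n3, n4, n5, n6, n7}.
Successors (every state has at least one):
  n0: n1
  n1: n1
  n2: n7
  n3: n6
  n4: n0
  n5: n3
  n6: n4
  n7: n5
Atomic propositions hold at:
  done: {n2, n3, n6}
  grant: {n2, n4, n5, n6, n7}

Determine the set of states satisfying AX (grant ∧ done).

Sat(grant ∧ done) = {n2, n6}
Sat(AX (grant ∧ done)) = {s : every successor in {n2, n6}} = {n3}

{n3}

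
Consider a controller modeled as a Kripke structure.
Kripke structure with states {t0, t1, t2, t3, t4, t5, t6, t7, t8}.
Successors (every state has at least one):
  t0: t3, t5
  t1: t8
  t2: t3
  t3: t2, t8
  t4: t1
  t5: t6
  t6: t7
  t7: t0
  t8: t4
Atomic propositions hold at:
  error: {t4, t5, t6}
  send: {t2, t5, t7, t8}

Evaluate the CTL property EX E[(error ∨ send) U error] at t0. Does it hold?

Sat(error ∨ send) = {t2, t4, t5, t6, t7, t8}
E[(error ∨ send) U error]: least fixpoint, start Z0 = Sat(error) = {t4, t5, t6}, add states in Sat(error ∨ send) with some successor in Z. Z1 = {t4, t5, t6, t8}; fixed.
Sat(E[(error ∨ send) U error]) = {t4, t5, t6, t8}
Sat(EX E[(error ∨ send) U error]) = {s : some successor in {t4, t5, t6, t8}} = {t0, t1, t3, t5, t8}
t0 ∈ Sat(EX E[(error ∨ send) U error]) = {t0, t1, t3, t5, t8}, so the formula holds at t0.

Yes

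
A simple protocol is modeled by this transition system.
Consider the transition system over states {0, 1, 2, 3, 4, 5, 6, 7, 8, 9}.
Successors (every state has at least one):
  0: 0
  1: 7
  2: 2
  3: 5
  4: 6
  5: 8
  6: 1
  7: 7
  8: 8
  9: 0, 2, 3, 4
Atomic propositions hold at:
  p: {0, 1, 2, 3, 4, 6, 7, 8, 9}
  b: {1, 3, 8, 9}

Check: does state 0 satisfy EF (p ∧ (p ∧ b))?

No

Sat(p ∧ b) = {1, 3, 8, 9}
Sat(p ∧ (p ∧ b)) = {1, 3, 8, 9}
EF (p ∧ (p ∧ b)): least fixpoint, start Z0 = {1, 3, 8, 9}, add states with some successor in Z. Z1 = {1, 3, 5, 6, 8, 9}; Z2 = {1, 3, 4, 5, 6, 8, 9}; fixed.
Sat(EF (p ∧ (p ∧ b))) = {1, 3, 4, 5, 6, 8, 9}
0 ∉ Sat(EF (p ∧ (p ∧ b))) = {1, 3, 4, 5, 6, 8, 9}, so the formula does not hold at 0.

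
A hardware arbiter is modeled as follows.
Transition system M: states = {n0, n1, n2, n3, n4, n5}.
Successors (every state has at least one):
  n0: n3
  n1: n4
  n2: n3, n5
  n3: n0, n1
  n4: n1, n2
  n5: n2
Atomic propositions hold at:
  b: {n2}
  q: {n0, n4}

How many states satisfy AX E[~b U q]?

3

Sat(~b) = {n0, n1, n3, n4, n5}
E[~b U q]: least fixpoint, start Z0 = Sat(q) = {n0, n4}, add states in Sat(~b) with some successor in Z. Z1 = {n0, n1, n3, n4}; fixed.
Sat(E[~b U q]) = {n0, n1, n3, n4}
Sat(AX E[~b U q]) = {s : every successor in {n0, n1, n3, n4}} = {n0, n1, n3}
|Sat(AX E[~b U q])| = |{n0, n1, n3}| = 3.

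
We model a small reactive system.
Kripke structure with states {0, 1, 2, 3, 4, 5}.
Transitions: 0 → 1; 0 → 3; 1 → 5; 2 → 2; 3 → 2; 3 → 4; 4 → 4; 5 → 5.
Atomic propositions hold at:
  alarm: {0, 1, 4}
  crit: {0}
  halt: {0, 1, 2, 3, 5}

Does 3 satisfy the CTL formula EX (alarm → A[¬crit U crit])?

Sat(¬crit) = {1, 2, 3, 4, 5}
A[¬crit U crit]: least fixpoint, start Z0 = Sat(crit) = {0}, add states in Sat(¬crit) with every successor in Z. Already a fixed point.
Sat(A[¬crit U crit]) = {0}
Sat(alarm → A[¬crit U crit]) = {0, 2, 3, 5}
Sat(EX (alarm → A[¬crit U crit])) = {s : some successor in {0, 2, 3, 5}} = {0, 1, 2, 3, 5}
3 ∈ Sat(EX (alarm → A[¬crit U crit])) = {0, 1, 2, 3, 5}, so the formula holds at 3.

Yes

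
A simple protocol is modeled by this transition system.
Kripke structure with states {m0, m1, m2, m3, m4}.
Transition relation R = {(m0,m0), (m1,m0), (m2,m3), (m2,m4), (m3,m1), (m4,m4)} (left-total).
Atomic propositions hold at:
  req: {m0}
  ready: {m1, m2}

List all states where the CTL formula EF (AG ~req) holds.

{m2, m4}

Sat(~req) = {m1, m2, m3, m4}
AG ~req: greatest fixpoint, start Z0 = {m1, m2, m3, m4}, keep only states in Sat with every successor in Z. Z1 = {m2, m3, m4}; Z2 = {m2, m4}; Z3 = {m4}; fixed.
Sat(AG ~req) = {m4}
EF (AG ~req): least fixpoint, start Z0 = {m4}, add states with some successor in Z. Z1 = {m2, m4}; fixed.
Sat(EF (AG ~req)) = {m2, m4}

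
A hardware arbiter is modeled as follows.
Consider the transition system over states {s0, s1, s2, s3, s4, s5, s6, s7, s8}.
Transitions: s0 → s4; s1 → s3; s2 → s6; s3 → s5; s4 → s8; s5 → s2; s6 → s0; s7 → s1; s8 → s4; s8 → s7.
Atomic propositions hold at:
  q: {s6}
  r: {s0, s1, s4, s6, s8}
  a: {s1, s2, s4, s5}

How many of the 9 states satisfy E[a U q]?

3

E[a U q]: least fixpoint, start Z0 = Sat(q) = {s6}, add states in Sat(a) with some successor in Z. Z1 = {s2, s6}; Z2 = {s2, s5, s6}; fixed.
Sat(E[a U q]) = {s2, s5, s6}
|Sat(E[a U q])| = |{s2, s5, s6}| = 3.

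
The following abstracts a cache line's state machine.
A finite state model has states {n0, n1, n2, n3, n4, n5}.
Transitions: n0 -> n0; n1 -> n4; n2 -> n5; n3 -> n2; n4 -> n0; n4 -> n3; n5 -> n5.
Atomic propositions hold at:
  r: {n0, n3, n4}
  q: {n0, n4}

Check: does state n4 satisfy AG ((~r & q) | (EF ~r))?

Sat(~r) = {n1, n2, n5}
Sat(~r & q) = ∅
EF ~r: least fixpoint, start Z0 = {n1, n2, n5}, add states with some successor in Z. Z1 = {n1, n2, n3, n5}; Z2 = {n1, n2, n3, n4, n5}; fixed.
Sat(EF ~r) = {n1, n2, n3, n4, n5}
Sat((~r & q) | (EF ~r)) = {n1, n2, n3, n4, n5}
AG ((~r & q) | (EF ~r)): greatest fixpoint, start Z0 = {n1, n2, n3, n4, n5}, keep only states in Sat with every successor in Z. Z1 = {n1, n2, n3, n5}; Z2 = {n2, n3, n5}; fixed.
Sat(AG ((~r & q) | (EF ~r))) = {n2, n3, n5}
n4 ∉ Sat(AG ((~r & q) | (EF ~r))) = {n2, n3, n5}, so the formula does not hold at n4.

No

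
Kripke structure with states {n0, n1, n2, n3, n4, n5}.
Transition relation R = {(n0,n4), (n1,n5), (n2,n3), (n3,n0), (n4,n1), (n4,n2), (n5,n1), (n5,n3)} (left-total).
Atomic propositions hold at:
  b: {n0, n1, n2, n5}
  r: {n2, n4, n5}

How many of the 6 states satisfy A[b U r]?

5

A[b U r]: least fixpoint, start Z0 = Sat(r) = {n2, n4, n5}, add states in Sat(b) with every successor in Z. Z1 = {n0, n1, n2, n4, n5}; fixed.
Sat(A[b U r]) = {n0, n1, n2, n4, n5}
|Sat(A[b U r])| = |{n0, n1, n2, n4, n5}| = 5.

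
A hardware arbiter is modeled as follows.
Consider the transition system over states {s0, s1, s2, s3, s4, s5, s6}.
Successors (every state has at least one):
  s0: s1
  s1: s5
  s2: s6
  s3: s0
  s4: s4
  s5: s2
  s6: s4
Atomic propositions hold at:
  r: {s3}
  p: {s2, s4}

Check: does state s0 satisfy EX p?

No

Sat(EX p) = {s : some successor in {s2, s4}} = {s4, s5, s6}
s0 ∉ Sat(EX p) = {s4, s5, s6}, so the formula does not hold at s0.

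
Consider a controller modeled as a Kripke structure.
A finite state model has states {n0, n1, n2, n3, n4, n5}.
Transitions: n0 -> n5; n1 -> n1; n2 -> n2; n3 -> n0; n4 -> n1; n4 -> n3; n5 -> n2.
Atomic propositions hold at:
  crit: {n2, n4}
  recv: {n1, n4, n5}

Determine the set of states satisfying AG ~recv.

Sat(~recv) = {n0, n2, n3}
AG ~recv: greatest fixpoint, start Z0 = {n0, n2, n3}, keep only states in Sat with every successor in Z. Z1 = {n2, n3}; Z2 = {n2}; fixed.
Sat(AG ~recv) = {n2}

{n2}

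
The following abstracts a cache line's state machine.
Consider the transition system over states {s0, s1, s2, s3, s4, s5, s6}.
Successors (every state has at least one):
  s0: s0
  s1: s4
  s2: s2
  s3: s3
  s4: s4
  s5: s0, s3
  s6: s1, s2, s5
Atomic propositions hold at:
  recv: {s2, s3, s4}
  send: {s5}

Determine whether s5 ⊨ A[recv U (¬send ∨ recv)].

Sat(¬send) = {s0, s1, s2, s3, s4, s6}
Sat(¬send ∨ recv) = {s0, s1, s2, s3, s4, s6}
A[recv U (¬send ∨ recv)]: least fixpoint, start Z0 = Sat((¬send ∨ recv)) = {s0, s1, s2, s3, s4, s6}, add states in Sat(recv) with every successor in Z. Already a fixed point.
Sat(A[recv U (¬send ∨ recv)]) = {s0, s1, s2, s3, s4, s6}
s5 ∉ Sat(A[recv U (¬send ∨ recv)]) = {s0, s1, s2, s3, s4, s6}, so the formula does not hold at s5.

No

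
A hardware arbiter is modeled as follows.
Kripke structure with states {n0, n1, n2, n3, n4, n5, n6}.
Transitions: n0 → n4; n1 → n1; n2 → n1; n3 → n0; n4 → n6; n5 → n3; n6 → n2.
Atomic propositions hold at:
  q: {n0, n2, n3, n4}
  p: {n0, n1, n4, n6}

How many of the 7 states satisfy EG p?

1

EG p: greatest fixpoint, start Z0 = {n0, n1, n4, n6}, keep only states in Sat with some successor in Z. Z1 = {n0, n1, n4}; Z2 = {n0, n1}; Z3 = {n1}; fixed.
Sat(EG p) = {n1}
|Sat(EG p)| = |{n1}| = 1.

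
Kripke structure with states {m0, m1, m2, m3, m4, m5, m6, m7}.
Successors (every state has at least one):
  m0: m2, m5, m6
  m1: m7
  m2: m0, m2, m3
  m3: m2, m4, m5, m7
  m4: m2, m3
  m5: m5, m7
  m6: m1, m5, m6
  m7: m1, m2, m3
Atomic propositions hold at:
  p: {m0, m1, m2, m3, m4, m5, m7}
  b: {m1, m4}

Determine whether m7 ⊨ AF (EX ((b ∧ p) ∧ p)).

Yes

Sat(b ∧ p) = {m1, m4}
Sat((b ∧ p) ∧ p) = {m1, m4}
Sat(EX ((b ∧ p) ∧ p)) = {s : some successor in {m1, m4}} = {m3, m6, m7}
AF (EX ((b ∧ p) ∧ p)): least fixpoint, start Z0 = {m3, m6, m7}, add states with every successor in Z. Z1 = {m1, m3, m6, m7}; fixed.
Sat(AF (EX ((b ∧ p) ∧ p))) = {m1, m3, m6, m7}
m7 ∈ Sat(AF (EX ((b ∧ p) ∧ p))) = {m1, m3, m6, m7}, so the formula holds at m7.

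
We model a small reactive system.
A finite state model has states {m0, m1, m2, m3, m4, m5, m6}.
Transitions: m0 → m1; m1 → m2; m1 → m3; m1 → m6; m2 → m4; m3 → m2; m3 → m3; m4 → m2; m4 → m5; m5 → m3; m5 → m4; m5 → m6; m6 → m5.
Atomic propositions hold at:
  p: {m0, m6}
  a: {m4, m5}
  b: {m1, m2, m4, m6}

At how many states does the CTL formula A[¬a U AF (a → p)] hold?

5

Sat(¬a) = {m0, m1, m2, m3, m6}
Sat(a → p) = {m0, m1, m2, m3, m6}
AF (a → p): least fixpoint, start Z0 = {m0, m1, m2, m3, m6}, add states with every successor in Z. Already a fixed point.
Sat(AF (a → p)) = {m0, m1, m2, m3, m6}
A[¬a U AF (a → p)]: least fixpoint, start Z0 = Sat(AF (a → p)) = {m0, m1, m2, m3, m6}, add states in Sat(¬a) with every successor in Z. Already a fixed point.
Sat(A[¬a U AF (a → p)]) = {m0, m1, m2, m3, m6}
|Sat(A[¬a U AF (a → p)])| = |{m0, m1, m2, m3, m6}| = 5.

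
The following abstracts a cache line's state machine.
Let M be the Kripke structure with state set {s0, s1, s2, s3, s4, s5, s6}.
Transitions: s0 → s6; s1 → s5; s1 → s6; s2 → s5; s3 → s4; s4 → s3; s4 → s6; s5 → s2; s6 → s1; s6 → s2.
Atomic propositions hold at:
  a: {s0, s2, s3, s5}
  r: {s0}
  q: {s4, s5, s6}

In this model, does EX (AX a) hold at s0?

Sat(AX a) = {s : every successor in {s0, s2, s3, s5}} = {s2, s5}
Sat(EX (AX a)) = {s : some successor in {s2, s5}} = {s1, s2, s5, s6}
s0 ∉ Sat(EX (AX a)) = {s1, s2, s5, s6}, so the formula does not hold at s0.

No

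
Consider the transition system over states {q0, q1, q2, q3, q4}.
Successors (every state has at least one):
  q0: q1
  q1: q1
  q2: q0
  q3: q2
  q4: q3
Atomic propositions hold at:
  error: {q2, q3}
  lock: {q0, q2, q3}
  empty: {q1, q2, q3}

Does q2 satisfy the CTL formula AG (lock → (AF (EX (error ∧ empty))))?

Sat(error ∧ empty) = {q2, q3}
Sat(EX (error ∧ empty)) = {s : some successor in {q2, q3}} = {q3, q4}
AF (EX (error ∧ empty)): least fixpoint, start Z0 = {q3, q4}, add states with every successor in Z. Already a fixed point.
Sat(AF (EX (error ∧ empty))) = {q3, q4}
Sat(lock → (AF (EX (error ∧ empty)))) = {q1, q3, q4}
AG (lock → (AF (EX (error ∧ empty)))): greatest fixpoint, start Z0 = {q1, q3, q4}, keep only states in Sat with every successor in Z. Z1 = {q1, q4}; Z2 = {q1}; fixed.
Sat(AG (lock → (AF (EX (error ∧ empty))))) = {q1}
q2 ∉ Sat(AG (lock → (AF (EX (error ∧ empty))))) = {q1}, so the formula does not hold at q2.

No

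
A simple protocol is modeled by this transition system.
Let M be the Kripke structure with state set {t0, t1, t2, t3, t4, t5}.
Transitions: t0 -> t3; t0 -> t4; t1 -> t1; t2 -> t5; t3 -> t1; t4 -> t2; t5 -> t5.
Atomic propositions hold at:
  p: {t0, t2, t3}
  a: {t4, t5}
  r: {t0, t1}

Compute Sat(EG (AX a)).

{t2, t5}

Sat(AX a) = {s : every successor in {t4, t5}} = {t2, t5}
EG (AX a): greatest fixpoint, start Z0 = {t2, t5}, keep only states in Sat with some successor in Z. Already a fixed point.
Sat(EG (AX a)) = {t2, t5}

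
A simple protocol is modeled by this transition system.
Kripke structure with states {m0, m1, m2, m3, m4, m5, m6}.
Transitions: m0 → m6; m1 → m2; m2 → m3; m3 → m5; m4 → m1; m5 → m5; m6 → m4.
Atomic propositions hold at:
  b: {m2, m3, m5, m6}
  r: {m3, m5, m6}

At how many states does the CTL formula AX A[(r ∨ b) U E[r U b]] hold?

5

Sat(r ∨ b) = {m2, m3, m5, m6}
E[r U b]: least fixpoint, start Z0 = Sat(b) = {m2, m3, m5, m6}, add states in Sat(r) with some successor in Z. Already a fixed point.
Sat(E[r U b]) = {m2, m3, m5, m6}
A[(r ∨ b) U E[r U b]]: least fixpoint, start Z0 = Sat(E[r U b]) = {m2, m3, m5, m6}, add states in Sat(r ∨ b) with every successor in Z. Already a fixed point.
Sat(A[(r ∨ b) U E[r U b]]) = {m2, m3, m5, m6}
Sat(AX A[(r ∨ b) U E[r U b]]) = {s : every successor in {m2, m3, m5, m6}} = {m0, m1, m2, m3, m5}
|Sat(AX A[(r ∨ b) U E[r U b]])| = |{m0, m1, m2, m3, m5}| = 5.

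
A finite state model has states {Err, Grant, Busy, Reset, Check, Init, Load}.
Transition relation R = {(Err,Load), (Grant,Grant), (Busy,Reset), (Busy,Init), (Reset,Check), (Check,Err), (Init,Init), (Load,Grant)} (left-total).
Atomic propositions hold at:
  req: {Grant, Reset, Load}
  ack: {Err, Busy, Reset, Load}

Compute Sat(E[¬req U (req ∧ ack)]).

Sat(¬req) = {Err, Busy, Check, Init}
Sat(req ∧ ack) = {Reset, Load}
E[¬req U (req ∧ ack)]: least fixpoint, start Z0 = Sat((req ∧ ack)) = {Reset, Load}, add states in Sat(¬req) with some successor in Z. Z1 = {Err, Busy, Reset, Load}; Z2 = {Err, Busy, Reset, Check, Load}; fixed.
Sat(E[¬req U (req ∧ ack)]) = {Err, Busy, Reset, Check, Load}

{Err, Busy, Reset, Check, Load}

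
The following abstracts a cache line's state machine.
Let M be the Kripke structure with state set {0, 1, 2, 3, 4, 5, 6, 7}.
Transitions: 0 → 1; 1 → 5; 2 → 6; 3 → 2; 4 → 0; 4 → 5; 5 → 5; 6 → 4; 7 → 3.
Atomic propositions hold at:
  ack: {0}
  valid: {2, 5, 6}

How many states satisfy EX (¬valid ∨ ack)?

Sat(¬valid) = {0, 1, 3, 4, 7}
Sat(¬valid ∨ ack) = {0, 1, 3, 4, 7}
Sat(EX (¬valid ∨ ack)) = {s : some successor in {0, 1, 3, 4, 7}} = {0, 4, 6, 7}
|Sat(EX (¬valid ∨ ack))| = |{0, 4, 6, 7}| = 4.

4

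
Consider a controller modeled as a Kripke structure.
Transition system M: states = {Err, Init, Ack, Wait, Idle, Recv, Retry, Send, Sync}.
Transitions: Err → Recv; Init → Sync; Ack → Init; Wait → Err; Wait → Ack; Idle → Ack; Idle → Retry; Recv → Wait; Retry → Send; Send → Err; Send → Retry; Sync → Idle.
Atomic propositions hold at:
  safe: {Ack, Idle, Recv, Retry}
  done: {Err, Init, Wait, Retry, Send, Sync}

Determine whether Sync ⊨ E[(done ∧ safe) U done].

Yes

Sat(done ∧ safe) = {Retry}
E[(done ∧ safe) U done]: least fixpoint, start Z0 = Sat(done) = {Err, Init, Wait, Retry, Send, Sync}, add states in Sat(done ∧ safe) with some successor in Z. Already a fixed point.
Sat(E[(done ∧ safe) U done]) = {Err, Init, Wait, Retry, Send, Sync}
Sync ∈ Sat(E[(done ∧ safe) U done]) = {Err, Init, Wait, Retry, Send, Sync}, so the formula holds at Sync.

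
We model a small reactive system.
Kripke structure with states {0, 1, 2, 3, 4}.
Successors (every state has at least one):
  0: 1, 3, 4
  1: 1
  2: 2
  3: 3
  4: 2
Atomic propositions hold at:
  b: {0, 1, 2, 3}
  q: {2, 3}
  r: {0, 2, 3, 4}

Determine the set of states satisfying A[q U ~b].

{4}

Sat(~b) = {4}
A[q U ~b]: least fixpoint, start Z0 = Sat(~b) = {4}, add states in Sat(q) with every successor in Z. Already a fixed point.
Sat(A[q U ~b]) = {4}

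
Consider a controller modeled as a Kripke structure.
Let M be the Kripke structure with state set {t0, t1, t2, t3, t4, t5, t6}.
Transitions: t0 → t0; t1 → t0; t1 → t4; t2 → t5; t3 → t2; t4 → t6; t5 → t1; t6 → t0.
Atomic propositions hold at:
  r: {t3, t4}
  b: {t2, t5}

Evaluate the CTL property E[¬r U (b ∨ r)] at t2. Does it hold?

Sat(¬r) = {t0, t1, t2, t5, t6}
Sat(b ∨ r) = {t2, t3, t4, t5}
E[¬r U (b ∨ r)]: least fixpoint, start Z0 = Sat((b ∨ r)) = {t2, t3, t4, t5}, add states in Sat(¬r) with some successor in Z. Z1 = {t1, t2, t3, t4, t5}; fixed.
Sat(E[¬r U (b ∨ r)]) = {t1, t2, t3, t4, t5}
t2 ∈ Sat(E[¬r U (b ∨ r)]) = {t1, t2, t3, t4, t5}, so the formula holds at t2.

Yes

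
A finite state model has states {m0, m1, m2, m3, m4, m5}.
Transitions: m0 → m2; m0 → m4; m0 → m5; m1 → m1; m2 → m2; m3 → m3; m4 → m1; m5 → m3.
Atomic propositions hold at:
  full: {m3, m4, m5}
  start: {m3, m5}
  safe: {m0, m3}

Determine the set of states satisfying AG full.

{m3, m5}

AG full: greatest fixpoint, start Z0 = {m3, m4, m5}, keep only states in Sat with every successor in Z. Z1 = {m3, m5}; fixed.
Sat(AG full) = {m3, m5}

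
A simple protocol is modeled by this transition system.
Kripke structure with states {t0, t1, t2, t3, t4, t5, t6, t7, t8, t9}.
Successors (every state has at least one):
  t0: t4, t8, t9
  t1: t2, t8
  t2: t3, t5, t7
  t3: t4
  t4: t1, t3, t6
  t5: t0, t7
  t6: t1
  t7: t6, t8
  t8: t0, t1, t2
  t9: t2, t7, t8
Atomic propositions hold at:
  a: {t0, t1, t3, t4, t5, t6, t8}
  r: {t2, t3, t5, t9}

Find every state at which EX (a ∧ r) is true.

Sat(a ∧ r) = {t3, t5}
Sat(EX (a ∧ r)) = {s : some successor in {t3, t5}} = {t2, t4}

{t2, t4}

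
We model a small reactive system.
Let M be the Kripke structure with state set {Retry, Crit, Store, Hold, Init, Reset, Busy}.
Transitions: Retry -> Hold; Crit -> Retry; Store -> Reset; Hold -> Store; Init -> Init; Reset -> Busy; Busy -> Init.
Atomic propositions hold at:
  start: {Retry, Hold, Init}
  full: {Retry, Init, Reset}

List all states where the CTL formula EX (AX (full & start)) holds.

{Init, Reset, Busy}

Sat(full & start) = {Retry, Init}
Sat(AX (full & start)) = {s : every successor in {Retry, Init}} = {Crit, Init, Busy}
Sat(EX (AX (full & start))) = {s : some successor in {Crit, Init, Busy}} = {Init, Reset, Busy}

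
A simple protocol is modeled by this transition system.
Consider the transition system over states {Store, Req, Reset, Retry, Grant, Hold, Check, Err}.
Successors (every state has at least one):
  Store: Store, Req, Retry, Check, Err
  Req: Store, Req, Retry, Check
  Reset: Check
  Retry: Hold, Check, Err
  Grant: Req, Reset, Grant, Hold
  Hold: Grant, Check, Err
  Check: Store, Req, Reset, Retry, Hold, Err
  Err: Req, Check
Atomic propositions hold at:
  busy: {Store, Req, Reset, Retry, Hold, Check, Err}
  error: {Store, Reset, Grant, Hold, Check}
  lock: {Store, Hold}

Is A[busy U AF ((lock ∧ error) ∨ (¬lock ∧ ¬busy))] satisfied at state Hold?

Yes

Sat(lock ∧ error) = {Store, Hold}
Sat(¬lock) = {Req, Reset, Retry, Grant, Check, Err}
Sat(¬busy) = {Grant}
Sat(¬lock ∧ ¬busy) = {Grant}
Sat((lock ∧ error) ∨ (¬lock ∧ ¬busy)) = {Store, Grant, Hold}
AF ((lock ∧ error) ∨ (¬lock ∧ ¬busy)): least fixpoint, start Z0 = {Store, Grant, Hold}, add states with every successor in Z. Already a fixed point.
Sat(AF ((lock ∧ error) ∨ (¬lock ∧ ¬busy))) = {Store, Grant, Hold}
A[busy U AF ((lock ∧ error) ∨ (¬lock ∧ ¬busy))]: least fixpoint, start Z0 = Sat(AF ((lock ∧ error) ∨ (¬lock ∧ ¬busy))) = {Store, Grant, Hold}, add states in Sat(busy) with every successor in Z. Already a fixed point.
Sat(A[busy U AF ((lock ∧ error) ∨ (¬lock ∧ ¬busy))]) = {Store, Grant, Hold}
Hold ∈ Sat(A[busy U AF ((lock ∧ error) ∨ (¬lock ∧ ¬busy))]) = {Store, Grant, Hold}, so the formula holds at Hold.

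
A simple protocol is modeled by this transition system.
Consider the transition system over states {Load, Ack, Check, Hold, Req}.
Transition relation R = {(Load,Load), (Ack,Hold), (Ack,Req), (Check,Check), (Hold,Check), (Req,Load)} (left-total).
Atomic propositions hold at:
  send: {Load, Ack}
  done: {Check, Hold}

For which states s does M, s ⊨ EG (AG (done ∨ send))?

{Load, Check, Hold}

Sat(done ∨ send) = {Load, Ack, Check, Hold}
AG (done ∨ send): greatest fixpoint, start Z0 = {Load, Ack, Check, Hold}, keep only states in Sat with every successor in Z. Z1 = {Load, Check, Hold}; fixed.
Sat(AG (done ∨ send)) = {Load, Check, Hold}
EG (AG (done ∨ send)): greatest fixpoint, start Z0 = {Load, Check, Hold}, keep only states in Sat with some successor in Z. Already a fixed point.
Sat(EG (AG (done ∨ send))) = {Load, Check, Hold}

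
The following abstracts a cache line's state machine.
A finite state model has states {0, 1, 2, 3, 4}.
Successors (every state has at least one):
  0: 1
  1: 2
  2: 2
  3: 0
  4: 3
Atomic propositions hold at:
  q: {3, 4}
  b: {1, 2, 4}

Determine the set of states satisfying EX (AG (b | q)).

{0, 1, 2}

Sat(b | q) = {1, 2, 3, 4}
AG (b | q): greatest fixpoint, start Z0 = {1, 2, 3, 4}, keep only states in Sat with every successor in Z. Z1 = {1, 2, 4}; Z2 = {1, 2}; fixed.
Sat(AG (b | q)) = {1, 2}
Sat(EX (AG (b | q))) = {s : some successor in {1, 2}} = {0, 1, 2}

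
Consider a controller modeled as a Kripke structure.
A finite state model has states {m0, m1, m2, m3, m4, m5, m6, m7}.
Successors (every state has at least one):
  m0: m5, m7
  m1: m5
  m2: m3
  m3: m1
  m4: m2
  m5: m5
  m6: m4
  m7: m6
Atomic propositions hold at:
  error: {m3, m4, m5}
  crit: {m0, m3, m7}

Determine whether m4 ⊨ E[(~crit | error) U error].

Sat(~crit) = {m1, m2, m4, m5, m6}
Sat(~crit | error) = {m1, m2, m3, m4, m5, m6}
E[(~crit | error) U error]: least fixpoint, start Z0 = Sat(error) = {m3, m4, m5}, add states in Sat(~crit | error) with some successor in Z. Z1 = {m1, m2, m3, m4, m5, m6}; fixed.
Sat(E[(~crit | error) U error]) = {m1, m2, m3, m4, m5, m6}
m4 ∈ Sat(E[(~crit | error) U error]) = {m1, m2, m3, m4, m5, m6}, so the formula holds at m4.

Yes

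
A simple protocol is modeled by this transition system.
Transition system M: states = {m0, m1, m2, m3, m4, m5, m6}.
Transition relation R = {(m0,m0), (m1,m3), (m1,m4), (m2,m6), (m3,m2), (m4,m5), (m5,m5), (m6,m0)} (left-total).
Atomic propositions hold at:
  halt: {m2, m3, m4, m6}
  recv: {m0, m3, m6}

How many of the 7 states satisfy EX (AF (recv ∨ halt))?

Sat(recv ∨ halt) = {m0, m2, m3, m4, m6}
AF (recv ∨ halt): least fixpoint, start Z0 = {m0, m2, m3, m4, m6}, add states with every successor in Z. Z1 = {m0, m1, m2, m3, m4, m6}; fixed.
Sat(AF (recv ∨ halt)) = {m0, m1, m2, m3, m4, m6}
Sat(EX (AF (recv ∨ halt))) = {s : some successor in {m0, m1, m2, m3, m4, m6}} = {m0, m1, m2, m3, m6}
|Sat(EX (AF (recv ∨ halt)))| = |{m0, m1, m2, m3, m6}| = 5.

5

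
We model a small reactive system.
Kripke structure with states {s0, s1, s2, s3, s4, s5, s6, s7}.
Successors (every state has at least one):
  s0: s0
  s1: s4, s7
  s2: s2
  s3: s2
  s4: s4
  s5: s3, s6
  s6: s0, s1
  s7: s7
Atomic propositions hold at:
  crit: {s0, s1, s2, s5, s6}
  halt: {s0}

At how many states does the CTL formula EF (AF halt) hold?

AF halt: least fixpoint, start Z0 = {s0}, add states with every successor in Z. Already a fixed point.
Sat(AF halt) = {s0}
EF (AF halt): least fixpoint, start Z0 = {s0}, add states with some successor in Z. Z1 = {s0, s6}; Z2 = {s0, s5, s6}; fixed.
Sat(EF (AF halt)) = {s0, s5, s6}
|Sat(EF (AF halt))| = |{s0, s5, s6}| = 3.

3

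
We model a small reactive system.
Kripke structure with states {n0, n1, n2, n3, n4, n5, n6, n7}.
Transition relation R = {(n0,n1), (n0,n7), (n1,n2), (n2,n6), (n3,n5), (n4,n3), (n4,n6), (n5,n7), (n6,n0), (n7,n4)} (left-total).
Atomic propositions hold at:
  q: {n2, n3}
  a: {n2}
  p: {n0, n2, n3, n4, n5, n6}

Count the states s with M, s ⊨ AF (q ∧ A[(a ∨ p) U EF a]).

3

Sat(a ∨ p) = {n0, n2, n3, n4, n5, n6}
EF a: least fixpoint, start Z0 = {n2}, add states with some successor in Z. Z1 = {n1, n2}; Z2 = {n0, n1, n2}; Z3 = {n0, n1, n2, n6}; Z4 = {n0, n1, n2, n4, n6}; Z5 = {n0, n1, n2, n4, n6, n7}; Z6 = {n0, n1, n2, n4, n5, n6, n7}; Z7 = {n0, n1, n2, n3, n4, n5, n6, n7}; fixed.
Sat(EF a) = {n0, n1, n2, n3, n4, n5, n6, n7}
A[(a ∨ p) U EF a]: least fixpoint, start Z0 = Sat(EF a) = {n0, n1, n2, n3, n4, n5, n6, n7}, add states in Sat(a ∨ p) with every successor in Z. Already a fixed point.
Sat(A[(a ∨ p) U EF a]) = {n0, n1, n2, n3, n4, n5, n6, n7}
Sat(q ∧ A[(a ∨ p) U EF a]) = {n2, n3}
AF (q ∧ A[(a ∨ p) U EF a]): least fixpoint, start Z0 = {n2, n3}, add states with every successor in Z. Z1 = {n1, n2, n3}; fixed.
Sat(AF (q ∧ A[(a ∨ p) U EF a])) = {n1, n2, n3}
|Sat(AF (q ∧ A[(a ∨ p) U EF a]))| = |{n1, n2, n3}| = 3.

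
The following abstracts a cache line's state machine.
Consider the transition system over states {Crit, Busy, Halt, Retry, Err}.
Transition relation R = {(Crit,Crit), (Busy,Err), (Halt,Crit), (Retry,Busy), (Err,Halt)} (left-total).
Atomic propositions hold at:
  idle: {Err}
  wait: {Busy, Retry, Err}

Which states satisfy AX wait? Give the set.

{Busy, Retry}

Sat(AX wait) = {s : every successor in {Busy, Retry, Err}} = {Busy, Retry}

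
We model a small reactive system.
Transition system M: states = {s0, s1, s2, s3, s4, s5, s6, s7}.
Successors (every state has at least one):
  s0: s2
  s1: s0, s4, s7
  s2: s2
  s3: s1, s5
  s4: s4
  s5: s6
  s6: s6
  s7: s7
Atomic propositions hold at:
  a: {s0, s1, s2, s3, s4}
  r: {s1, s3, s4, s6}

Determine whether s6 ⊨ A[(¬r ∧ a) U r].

Sat(¬r) = {s0, s2, s5, s7}
Sat(¬r ∧ a) = {s0, s2}
A[(¬r ∧ a) U r]: least fixpoint, start Z0 = Sat(r) = {s1, s3, s4, s6}, add states in Sat(¬r ∧ a) with every successor in Z. Already a fixed point.
Sat(A[(¬r ∧ a) U r]) = {s1, s3, s4, s6}
s6 ∈ Sat(A[(¬r ∧ a) U r]) = {s1, s3, s4, s6}, so the formula holds at s6.

Yes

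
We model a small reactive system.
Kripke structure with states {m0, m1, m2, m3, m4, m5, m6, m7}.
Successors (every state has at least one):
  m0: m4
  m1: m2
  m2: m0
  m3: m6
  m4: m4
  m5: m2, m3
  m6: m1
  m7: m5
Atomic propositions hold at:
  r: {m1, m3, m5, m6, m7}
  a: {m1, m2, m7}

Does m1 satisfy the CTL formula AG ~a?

Sat(~a) = {m0, m3, m4, m5, m6}
AG ~a: greatest fixpoint, start Z0 = {m0, m3, m4, m5, m6}, keep only states in Sat with every successor in Z. Z1 = {m0, m3, m4}; Z2 = {m0, m4}; fixed.
Sat(AG ~a) = {m0, m4}
m1 ∉ Sat(AG ~a) = {m0, m4}, so the formula does not hold at m1.

No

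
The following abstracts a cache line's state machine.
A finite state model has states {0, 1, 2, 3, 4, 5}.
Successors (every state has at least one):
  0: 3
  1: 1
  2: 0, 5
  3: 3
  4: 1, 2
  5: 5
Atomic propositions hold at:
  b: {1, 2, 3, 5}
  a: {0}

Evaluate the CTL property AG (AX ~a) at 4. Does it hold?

Sat(~a) = {1, 2, 3, 4, 5}
Sat(AX ~a) = {s : every successor in {1, 2, 3, 4, 5}} = {0, 1, 3, 4, 5}
AG (AX ~a): greatest fixpoint, start Z0 = {0, 1, 3, 4, 5}, keep only states in Sat with every successor in Z. Z1 = {0, 1, 3, 5}; fixed.
Sat(AG (AX ~a)) = {0, 1, 3, 5}
4 ∉ Sat(AG (AX ~a)) = {0, 1, 3, 5}, so the formula does not hold at 4.

No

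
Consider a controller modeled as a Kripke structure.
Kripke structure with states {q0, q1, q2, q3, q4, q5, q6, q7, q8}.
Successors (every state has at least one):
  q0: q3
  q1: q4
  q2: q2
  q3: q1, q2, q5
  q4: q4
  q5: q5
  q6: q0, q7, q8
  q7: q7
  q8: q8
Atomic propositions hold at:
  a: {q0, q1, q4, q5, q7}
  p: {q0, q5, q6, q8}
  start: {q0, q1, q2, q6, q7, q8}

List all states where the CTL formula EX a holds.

{q1, q3, q4, q5, q6, q7}

Sat(EX a) = {s : some successor in {q0, q1, q4, q5, q7}} = {q1, q3, q4, q5, q6, q7}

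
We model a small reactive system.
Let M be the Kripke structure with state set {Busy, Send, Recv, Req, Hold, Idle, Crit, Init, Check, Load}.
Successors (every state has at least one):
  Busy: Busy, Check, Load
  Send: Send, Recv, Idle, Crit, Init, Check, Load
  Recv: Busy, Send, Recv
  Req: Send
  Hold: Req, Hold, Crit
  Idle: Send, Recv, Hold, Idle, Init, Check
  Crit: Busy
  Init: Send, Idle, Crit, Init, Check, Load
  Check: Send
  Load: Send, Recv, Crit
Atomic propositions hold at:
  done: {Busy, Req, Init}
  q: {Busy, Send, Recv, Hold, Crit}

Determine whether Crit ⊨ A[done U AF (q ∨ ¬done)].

Yes

Sat(¬done) = {Send, Recv, Hold, Idle, Crit, Check, Load}
Sat(q ∨ ¬done) = {Busy, Send, Recv, Hold, Idle, Crit, Check, Load}
AF (q ∨ ¬done): least fixpoint, start Z0 = {Busy, Send, Recv, Hold, Idle, Crit, Check, Load}, add states with every successor in Z. Z1 = {Busy, Send, Recv, Req, Hold, Idle, Crit, Check, Load}; fixed.
Sat(AF (q ∨ ¬done)) = {Busy, Send, Recv, Req, Hold, Idle, Crit, Check, Load}
A[done U AF (q ∨ ¬done)]: least fixpoint, start Z0 = Sat(AF (q ∨ ¬done)) = {Busy, Send, Recv, Req, Hold, Idle, Crit, Check, Load}, add states in Sat(done) with every successor in Z. Already a fixed point.
Sat(A[done U AF (q ∨ ¬done)]) = {Busy, Send, Recv, Req, Hold, Idle, Crit, Check, Load}
Crit ∈ Sat(A[done U AF (q ∨ ¬done)]) = {Busy, Send, Recv, Req, Hold, Idle, Crit, Check, Load}, so the formula holds at Crit.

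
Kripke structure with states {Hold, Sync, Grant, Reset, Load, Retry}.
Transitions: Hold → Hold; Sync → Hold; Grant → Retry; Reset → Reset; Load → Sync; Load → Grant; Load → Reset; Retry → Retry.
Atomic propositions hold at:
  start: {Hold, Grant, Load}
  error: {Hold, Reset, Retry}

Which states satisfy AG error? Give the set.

{Hold, Reset, Retry}

AG error: greatest fixpoint, start Z0 = {Hold, Reset, Retry}, keep only states in Sat with every successor in Z. Already a fixed point.
Sat(AG error) = {Hold, Reset, Retry}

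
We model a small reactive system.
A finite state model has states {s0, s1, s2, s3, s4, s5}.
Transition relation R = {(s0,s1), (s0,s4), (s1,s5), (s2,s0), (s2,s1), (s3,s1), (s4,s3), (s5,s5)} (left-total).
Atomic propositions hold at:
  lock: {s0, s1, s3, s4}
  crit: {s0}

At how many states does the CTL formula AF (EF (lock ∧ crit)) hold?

2

Sat(lock ∧ crit) = {s0}
EF (lock ∧ crit): least fixpoint, start Z0 = {s0}, add states with some successor in Z. Z1 = {s0, s2}; fixed.
Sat(EF (lock ∧ crit)) = {s0, s2}
AF (EF (lock ∧ crit)): least fixpoint, start Z0 = {s0, s2}, add states with every successor in Z. Already a fixed point.
Sat(AF (EF (lock ∧ crit))) = {s0, s2}
|Sat(AF (EF (lock ∧ crit)))| = |{s0, s2}| = 2.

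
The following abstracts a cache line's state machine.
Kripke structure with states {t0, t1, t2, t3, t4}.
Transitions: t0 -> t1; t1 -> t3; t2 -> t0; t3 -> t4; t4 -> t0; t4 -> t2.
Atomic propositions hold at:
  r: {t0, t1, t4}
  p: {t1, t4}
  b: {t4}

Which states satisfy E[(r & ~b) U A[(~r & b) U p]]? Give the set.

{t0, t1, t4}

Sat(~b) = {t0, t1, t2, t3}
Sat(r & ~b) = {t0, t1}
Sat(~r) = {t2, t3}
Sat(~r & b) = ∅
A[(~r & b) U p]: least fixpoint, start Z0 = Sat(p) = {t1, t4}, add states in Sat(~r & b) with every successor in Z. Already a fixed point.
Sat(A[(~r & b) U p]) = {t1, t4}
E[(r & ~b) U A[(~r & b) U p]]: least fixpoint, start Z0 = Sat(A[(~r & b) U p]) = {t1, t4}, add states in Sat(r & ~b) with some successor in Z. Z1 = {t0, t1, t4}; fixed.
Sat(E[(r & ~b) U A[(~r & b) U p]]) = {t0, t1, t4}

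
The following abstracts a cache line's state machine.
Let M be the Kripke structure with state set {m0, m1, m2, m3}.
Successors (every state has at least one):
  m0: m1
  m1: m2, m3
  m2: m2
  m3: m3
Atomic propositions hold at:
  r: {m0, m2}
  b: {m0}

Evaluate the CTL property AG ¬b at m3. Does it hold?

Yes

Sat(¬b) = {m1, m2, m3}
AG ¬b: greatest fixpoint, start Z0 = {m1, m2, m3}, keep only states in Sat with every successor in Z. Already a fixed point.
Sat(AG ¬b) = {m1, m2, m3}
m3 ∈ Sat(AG ¬b) = {m1, m2, m3}, so the formula holds at m3.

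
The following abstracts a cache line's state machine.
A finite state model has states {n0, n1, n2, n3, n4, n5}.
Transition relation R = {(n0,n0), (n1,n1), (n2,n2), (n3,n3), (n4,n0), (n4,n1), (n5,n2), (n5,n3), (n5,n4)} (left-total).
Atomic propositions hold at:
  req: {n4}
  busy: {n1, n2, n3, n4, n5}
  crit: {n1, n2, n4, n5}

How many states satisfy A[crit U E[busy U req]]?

E[busy U req]: least fixpoint, start Z0 = Sat(req) = {n4}, add states in Sat(busy) with some successor in Z. Z1 = {n4, n5}; fixed.
Sat(E[busy U req]) = {n4, n5}
A[crit U E[busy U req]]: least fixpoint, start Z0 = Sat(E[busy U req]) = {n4, n5}, add states in Sat(crit) with every successor in Z. Already a fixed point.
Sat(A[crit U E[busy U req]]) = {n4, n5}
|Sat(A[crit U E[busy U req]])| = |{n4, n5}| = 2.

2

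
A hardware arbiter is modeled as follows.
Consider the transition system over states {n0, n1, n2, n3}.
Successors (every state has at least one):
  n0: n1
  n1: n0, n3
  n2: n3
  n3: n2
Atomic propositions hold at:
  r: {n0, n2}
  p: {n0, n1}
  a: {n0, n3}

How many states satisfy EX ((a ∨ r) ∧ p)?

1

Sat(a ∨ r) = {n0, n2, n3}
Sat((a ∨ r) ∧ p) = {n0}
Sat(EX ((a ∨ r) ∧ p)) = {s : some successor in {n0}} = {n1}
|Sat(EX ((a ∨ r) ∧ p))| = |{n1}| = 1.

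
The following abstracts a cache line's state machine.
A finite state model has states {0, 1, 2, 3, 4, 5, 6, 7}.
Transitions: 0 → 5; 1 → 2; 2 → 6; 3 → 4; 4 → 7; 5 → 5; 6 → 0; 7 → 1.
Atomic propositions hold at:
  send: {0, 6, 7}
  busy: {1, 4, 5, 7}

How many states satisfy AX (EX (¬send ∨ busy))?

6

Sat(¬send) = {1, 2, 3, 4, 5}
Sat(¬send ∨ busy) = {1, 2, 3, 4, 5, 7}
Sat(EX (¬send ∨ busy)) = {s : some successor in {1, 2, 3, 4, 5, 7}} = {0, 1, 3, 4, 5, 7}
Sat(AX (EX (¬send ∨ busy))) = {s : every successor in {0, 1, 3, 4, 5, 7}} = {0, 3, 4, 5, 6, 7}
|Sat(AX (EX (¬send ∨ busy)))| = |{0, 3, 4, 5, 6, 7}| = 6.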